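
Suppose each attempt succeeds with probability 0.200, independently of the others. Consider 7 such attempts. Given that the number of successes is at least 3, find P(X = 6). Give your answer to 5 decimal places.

0.00242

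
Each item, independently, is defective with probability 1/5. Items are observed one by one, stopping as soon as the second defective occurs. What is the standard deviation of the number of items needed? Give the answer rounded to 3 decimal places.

6.325

Y = total items until the second success; negative binomial with r=2, p=0.20.
SD(Y) = √[r(1−p)/p²] = √(40.00000) = 6.32456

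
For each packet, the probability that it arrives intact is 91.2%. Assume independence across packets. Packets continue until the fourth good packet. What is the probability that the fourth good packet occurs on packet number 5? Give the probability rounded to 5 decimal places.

0.24351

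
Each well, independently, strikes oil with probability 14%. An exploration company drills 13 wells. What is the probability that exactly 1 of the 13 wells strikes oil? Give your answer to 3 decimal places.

X ~ Binomial(n=13, p=0.14).
P(X=1) = C(13,1) · p^1 · (1−p)^12
= 13 · 0.14 · 0.16367 = 0.29789

0.298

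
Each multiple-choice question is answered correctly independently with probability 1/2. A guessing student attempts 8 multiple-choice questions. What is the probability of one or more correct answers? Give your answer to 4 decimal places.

0.9961

P(at least one) = 1 − P(none) = 1 − (1 − 0.50)^8
= 1 − 0.003906 = 0.996094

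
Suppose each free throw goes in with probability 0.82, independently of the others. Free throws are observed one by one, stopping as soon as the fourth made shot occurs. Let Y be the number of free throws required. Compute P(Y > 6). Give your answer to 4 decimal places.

0.0759

Needing more than 6 free throws ⇔ fewer than 4 successes in the first 6. With X ~ Binomial(6, 0.82), P(Y > 6) = P(X ≤ 3).
  k=0: C(6,0)·0.82^0·0.18^6 = 0.000034
  k=1: C(6,1)·0.82^1·0.18^5 = 0.000930
  k=2: C(6,2)·0.82^2·0.18^4 = 0.010588
  k=3: C(6,3)·0.82^3·0.18^3 = 0.064312
P(X ≤ 3) = 0.075863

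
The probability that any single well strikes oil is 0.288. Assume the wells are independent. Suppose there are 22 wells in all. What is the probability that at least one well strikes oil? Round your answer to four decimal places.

0.9994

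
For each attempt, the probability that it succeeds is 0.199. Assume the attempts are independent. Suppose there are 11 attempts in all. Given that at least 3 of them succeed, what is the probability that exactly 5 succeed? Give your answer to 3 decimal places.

X ~ Binomial(11, 0.199). Want P(X=5 | X≥3) = P(X=5) / P(X≥3).
P(X=5) = C(11,5)·0.199^5·0.801^6 = 0.03808
P(X≥3) = 1 − 0.08709 − 0.23800 − 0.29564 = 0.37928
Ratio = 0.03808 / 0.37928 = 0.10040

0.100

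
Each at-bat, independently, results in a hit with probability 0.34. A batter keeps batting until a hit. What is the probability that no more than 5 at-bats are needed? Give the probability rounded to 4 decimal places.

0.8748

Y = number of at-bats to the first success; geometric, p = 0.34.
P(Y ≤ 5) = 1 − (1−p)^5 = 1 − 0.125233 = 0.874767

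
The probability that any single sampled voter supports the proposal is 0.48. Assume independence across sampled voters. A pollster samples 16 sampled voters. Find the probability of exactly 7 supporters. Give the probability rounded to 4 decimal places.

0.1867

X ~ Binomial(n=16, p=0.48).
P(X=7) = C(16,7) · p^7 · (1−p)^9
= 11440 · 0.0058707 · 0.0027799 = 0.186700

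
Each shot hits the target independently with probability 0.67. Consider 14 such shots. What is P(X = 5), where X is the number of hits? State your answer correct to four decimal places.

X ~ Binomial(n=14, p=0.67).
P(X=5) = C(14,5) · p^5 · (1−p)^9
= 2002 · 0.13501 · 4.6411e-05 = 0.012545

0.0125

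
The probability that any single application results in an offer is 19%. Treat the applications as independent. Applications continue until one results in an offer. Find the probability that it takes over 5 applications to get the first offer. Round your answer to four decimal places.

0.3487

Y = number of applications to the first success; geometric, p = 0.19.
P(Y > 5) = P(first 5 all fail) = (1−p)^5 = 0.348678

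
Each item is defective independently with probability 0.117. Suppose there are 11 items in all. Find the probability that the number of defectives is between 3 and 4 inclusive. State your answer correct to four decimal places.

X ~ Binomial(11, 0.117); P(3 ≤ X ≤ 4) = Σ C(11,k) p^k (1−p)^(11−k) over k:
  k=3: C(11,3)·0.117^3·0.883^8 = 0.097662
  k=4: C(11,4)·0.117^4·0.883^7 = 0.025881
Total = 0.123543

0.1235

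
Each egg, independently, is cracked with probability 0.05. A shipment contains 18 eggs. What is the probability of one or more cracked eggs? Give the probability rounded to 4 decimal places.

P(at least one) = 1 − P(none) = 1 − (1 − 0.05)^18
= 1 − 0.397214 = 0.602786

0.6028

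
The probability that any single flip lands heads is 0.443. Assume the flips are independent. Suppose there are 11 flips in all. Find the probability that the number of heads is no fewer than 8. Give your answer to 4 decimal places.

0.0554

X ~ Binomial(11, 0.443); P(X ≥ 8) = Σ C(11,k) p^k (1−p)^(11−k) over k:
  k=8: C(11,8)·0.443^8·0.557^3 = 0.042294
  k=9: C(11,9)·0.443^9·0.557^2 = 0.011213
  k=10: C(11,10)·0.443^10·0.557^1 = 0.001784
  k=11: C(11,11)·0.443^11·0.557^0 = 0.000129
Total = 0.055419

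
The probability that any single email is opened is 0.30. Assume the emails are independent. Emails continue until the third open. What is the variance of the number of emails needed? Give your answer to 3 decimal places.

23.333

Y = total emails until the third success; negative binomial with r=3, p=0.30.
Var(Y) = r(1−p)/p² = 3·0.70 / 0.30² = 23.33333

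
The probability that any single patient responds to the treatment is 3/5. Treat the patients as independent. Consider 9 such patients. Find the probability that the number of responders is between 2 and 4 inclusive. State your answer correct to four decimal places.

0.2628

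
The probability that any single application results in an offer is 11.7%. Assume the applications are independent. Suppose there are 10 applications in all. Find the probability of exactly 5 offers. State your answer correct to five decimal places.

0.00297

X ~ Binomial(n=10, p=0.117).
P(X=5) = C(10,5) · p^5 · (1−p)^5
= 252 · 2.1924e-05 · 0.53679 = 0.0029657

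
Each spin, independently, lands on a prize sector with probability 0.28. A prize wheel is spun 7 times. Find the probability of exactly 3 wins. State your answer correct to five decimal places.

0.20648

X ~ Binomial(n=7, p=0.28).
P(X=3) = C(7,3) · p^3 · (1−p)^4
= 35 · 0.021952 · 0.26874 = 0.2064772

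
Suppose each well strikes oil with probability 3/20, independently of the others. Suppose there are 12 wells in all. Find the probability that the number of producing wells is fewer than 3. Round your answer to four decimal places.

0.7358

X ~ Binomial(12, 0.15); P(X ≤ 2) = Σ C(12,k) p^k (1−p)^(12−k) over k:
  k=0: C(12,0)·0.15^0·0.85^12 = 0.142242
  k=1: C(12,1)·0.15^1·0.85^11 = 0.301218
  k=2: C(12,2)·0.15^2·0.85^10 = 0.292358
Total = 0.735818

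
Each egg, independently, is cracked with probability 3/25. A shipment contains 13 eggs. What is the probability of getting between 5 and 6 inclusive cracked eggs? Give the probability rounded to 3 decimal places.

0.014

X ~ Binomial(13, 0.12); P(5 ≤ X ≤ 6) = Σ C(13,k) p^k (1−p)^(13−k) over k:
  k=5: C(13,5)·0.12^5·0.88^8 = 0.01152
  k=6: C(13,6)·0.12^6·0.88^7 = 0.00209
Total = 0.01361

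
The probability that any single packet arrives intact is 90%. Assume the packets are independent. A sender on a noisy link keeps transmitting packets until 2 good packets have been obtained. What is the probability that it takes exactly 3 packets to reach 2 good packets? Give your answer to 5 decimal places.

Y = trial on which the second success occurs; negative binomial, r=2, p=0.90.
P(Y=3) = C(2,1) · p^2 · (1−p)^1
= 2 · 0.81 · 0.1 = 0.1620000

0.16200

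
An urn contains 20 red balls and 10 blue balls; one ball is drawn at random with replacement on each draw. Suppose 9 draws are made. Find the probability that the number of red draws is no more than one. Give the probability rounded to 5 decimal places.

X ~ Binomial(9, 0.666667); P(X ≤ 1) = Σ C(9,k) p^k (1−p)^(9−k) over k:
  k=0: C(9,0)·0.666667^0·0.333333^9 = 0.0000508
  k=1: C(9,1)·0.666667^1·0.333333^8 = 0.0009145
Total = 0.0009653

0.00097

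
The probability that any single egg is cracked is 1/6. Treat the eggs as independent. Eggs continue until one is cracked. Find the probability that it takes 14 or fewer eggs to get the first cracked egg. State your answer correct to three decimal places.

0.922

Y = number of eggs to the first success; geometric, p = 0.166667.
P(Y ≤ 14) = 1 − (1−p)^14 = 1 − 0.07789 = 0.92211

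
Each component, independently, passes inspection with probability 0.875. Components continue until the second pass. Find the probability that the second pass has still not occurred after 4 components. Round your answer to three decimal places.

Needing more than 4 components ⇔ fewer than 2 successes in the first 4. With X ~ Binomial(4, 0.875), P(Y > 4) = P(X ≤ 1).
  k=0: C(4,0)·0.875^0·0.125^4 = 0.00024
  k=1: C(4,1)·0.875^1·0.125^3 = 0.00684
P(X ≤ 1) = 0.00708

0.007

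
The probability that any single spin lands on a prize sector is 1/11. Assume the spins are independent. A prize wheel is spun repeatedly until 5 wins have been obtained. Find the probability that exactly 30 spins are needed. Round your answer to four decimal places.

Y = trial on which the fifth success occurs; negative binomial, r=5, p=0.090909.
P(Y=30) = C(29,4) · p^5 · (1−p)^25
= 23751 · 6.2092e-06 · 0.092296 = 0.013611

0.0136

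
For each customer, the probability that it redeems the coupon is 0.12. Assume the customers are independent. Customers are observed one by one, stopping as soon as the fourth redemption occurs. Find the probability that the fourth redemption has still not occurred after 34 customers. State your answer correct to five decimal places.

Needing more than 34 customers ⇔ fewer than 4 successes in the first 34. With X ~ Binomial(34, 0.12), P(Y > 34) = P(X ≤ 3).
  k=0: C(34,0)·0.12^0·0.88^34 = 0.0129542
  k=1: C(34,1)·0.12^1·0.88^33 = 0.0600604
  k=2: C(34,2)·0.12^2·0.88^32 = 0.1351359
  k=3: C(34,3)·0.12^3·0.88^31 = 0.1965614
P(X ≤ 3) = 0.4047119

0.40471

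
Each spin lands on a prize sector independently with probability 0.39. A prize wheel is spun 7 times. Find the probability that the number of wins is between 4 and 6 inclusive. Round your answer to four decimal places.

X ~ Binomial(7, 0.39); P(4 ≤ X ≤ 6) = Σ C(7,k) p^k (1−p)^(7−k) over k:
  k=4: C(7,4)·0.39^4·0.61^3 = 0.183788
  k=5: C(7,5)·0.39^5·0.61^2 = 0.070502
  k=6: C(7,6)·0.39^6·0.61^1 = 0.015025
Total = 0.269315

0.2693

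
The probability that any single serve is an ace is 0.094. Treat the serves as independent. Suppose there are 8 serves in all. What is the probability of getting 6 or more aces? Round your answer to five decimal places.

X ~ Binomial(8, 0.094); P(X ≥ 6) = Σ C(8,k) p^k (1−p)^(8−k) over k:
  k=6: C(8,6)·0.094^6·0.906^2 = 0.0000159
  k=7: C(8,7)·0.094^7·0.906^1 = 0.0000005
  k=8: C(8,8)·0.094^8·0.906^0 = 0.0000000
Total = 0.0000163

0.00002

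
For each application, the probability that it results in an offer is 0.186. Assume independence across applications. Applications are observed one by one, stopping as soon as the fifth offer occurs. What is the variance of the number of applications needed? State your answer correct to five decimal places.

117.64366

Y = total applications until the fifth success; negative binomial with r=5, p=0.186.
Var(Y) = r(1−p)/p² = 5·0.814 / 0.186² = 117.6436582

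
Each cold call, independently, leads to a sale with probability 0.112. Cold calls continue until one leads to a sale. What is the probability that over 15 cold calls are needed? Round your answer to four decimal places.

0.1683

Y = number of cold calls to the first success; geometric, p = 0.112.
P(Y > 15) = P(first 15 all fail) = (1−p)^15 = 0.168343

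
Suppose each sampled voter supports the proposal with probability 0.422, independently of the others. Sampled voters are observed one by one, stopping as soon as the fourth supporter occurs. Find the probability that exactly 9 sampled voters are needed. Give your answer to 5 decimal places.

0.11457

Y = trial on which the fourth success occurs; negative binomial, r=4, p=0.422.
P(Y=9) = C(8,3) · p^4 · (1−p)^5
= 56 · 0.031714 · 0.064512 = 0.1145716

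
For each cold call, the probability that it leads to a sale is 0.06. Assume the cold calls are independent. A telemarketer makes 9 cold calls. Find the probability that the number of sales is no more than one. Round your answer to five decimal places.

X ~ Binomial(9, 0.06); P(X ≤ 1) = Σ C(9,k) p^k (1−p)^(9−k) over k:
  k=0: C(9,0)·0.06^0·0.94^9 = 0.5729948
  k=1: C(9,1)·0.06^1·0.94^8 = 0.3291672
Total = 0.9021620

0.90216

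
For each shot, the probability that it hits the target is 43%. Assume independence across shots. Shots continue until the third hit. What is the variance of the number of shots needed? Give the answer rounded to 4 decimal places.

9.2482

Y = total shots until the third success; negative binomial with r=3, p=0.43.
Var(Y) = r(1−p)/p² = 3·0.57 / 0.43² = 9.248242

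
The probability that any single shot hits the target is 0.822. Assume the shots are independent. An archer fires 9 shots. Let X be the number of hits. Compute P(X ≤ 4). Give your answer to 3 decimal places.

X ~ Binomial(9, 0.822); P(X ≤ 4) = Σ C(9,k) p^k (1−p)^(9−k) over k:
  k=0: C(9,0)·0.822^0·0.178^9 = 0.00000
  k=1: C(9,1)·0.822^1·0.178^8 = 0.00001
  k=2: C(9,2)·0.822^2·0.178^7 = 0.00014
  k=3: C(9,3)·0.822^3·0.178^6 = 0.00148
  k=4: C(9,4)·0.822^4·0.178^5 = 0.01028
Total = 0.01191

0.012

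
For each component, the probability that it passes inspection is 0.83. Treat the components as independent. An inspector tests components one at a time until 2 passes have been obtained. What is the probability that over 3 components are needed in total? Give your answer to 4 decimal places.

0.0769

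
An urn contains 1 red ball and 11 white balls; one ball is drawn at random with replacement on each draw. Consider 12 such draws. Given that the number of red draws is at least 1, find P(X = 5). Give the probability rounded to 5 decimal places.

X ~ Binomial(12, 0.083333). Want P(X=5 | X≥1) = P(X=5) / P(X≥1).
P(X=5) = C(12,5)·0.083333^5·0.916667^7 = 0.0017310
P(X≥1) = 1 − 0.3519956 = 0.6480044
Ratio = 0.0017310 / 0.6480044 = 0.0026713

0.00267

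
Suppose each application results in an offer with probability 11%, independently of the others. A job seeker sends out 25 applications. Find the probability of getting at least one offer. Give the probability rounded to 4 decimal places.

P(at least one) = 1 − P(none) = 1 − (1 − 0.11)^25
= 1 − 0.054294 = 0.945706

0.9457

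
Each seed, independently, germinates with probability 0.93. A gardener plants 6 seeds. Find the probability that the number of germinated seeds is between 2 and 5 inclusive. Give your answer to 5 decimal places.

0.35300

X ~ Binomial(6, 0.93); P(2 ≤ X ≤ 5) = Σ C(6,k) p^k (1−p)^(6−k) over k:
  k=2: C(6,2)·0.93^2·0.07^4 = 0.0003115
  k=3: C(6,3)·0.93^3·0.07^3 = 0.0055179
  k=4: C(6,4)·0.93^4·0.07^2 = 0.0549818
  k=5: C(6,5)·0.93^5·0.07^1 = 0.2921891
Total = 0.3530003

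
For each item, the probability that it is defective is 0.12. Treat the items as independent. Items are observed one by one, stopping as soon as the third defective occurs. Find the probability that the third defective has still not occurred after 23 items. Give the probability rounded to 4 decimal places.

0.4673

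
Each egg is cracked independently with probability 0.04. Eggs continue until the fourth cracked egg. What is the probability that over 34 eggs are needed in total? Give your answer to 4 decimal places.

Needing more than 34 eggs ⇔ fewer than 4 successes in the first 34. With X ~ Binomial(34, 0.04), P(Y > 34) = P(X ≤ 3).
  k=0: C(34,0)·0.04^0·0.96^34 = 0.249587
  k=1: C(34,1)·0.04^1·0.96^33 = 0.353582
  k=2: C(34,2)·0.04^2·0.96^32 = 0.243087
  k=3: C(34,3)·0.04^3·0.96^31 = 0.108039
P(X ≤ 3) = 0.954295

0.9543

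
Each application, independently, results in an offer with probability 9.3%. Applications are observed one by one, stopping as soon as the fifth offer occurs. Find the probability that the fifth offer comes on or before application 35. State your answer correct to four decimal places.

0.2224

Finishing within 35 applications ⇔ at least 5 successes in the first 35. With X ~ Binomial(35, 0.093), P(Y ≤ 35) = 1 − P(X ≤ 4).
  k=0: C(35,0)·0.093^0·0.907^35 = 0.032829
  k=1: C(35,1)·0.093^1·0.907^34 = 0.117815
  k=2: C(35,2)·0.093^2·0.907^33 = 0.205364
  k=3: C(35,3)·0.093^3·0.907^32 = 0.231628
  k=4: C(35,4)·0.093^4·0.907^31 = 0.190002
1 − 0.777637 = 0.222363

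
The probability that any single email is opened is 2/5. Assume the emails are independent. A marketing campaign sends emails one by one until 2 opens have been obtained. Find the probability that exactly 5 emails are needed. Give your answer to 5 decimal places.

Y = trial on which the second success occurs; negative binomial, r=2, p=0.40.
P(Y=5) = C(4,1) · p^2 · (1−p)^3
= 4 · 0.16 · 0.216 = 0.1382400

0.13824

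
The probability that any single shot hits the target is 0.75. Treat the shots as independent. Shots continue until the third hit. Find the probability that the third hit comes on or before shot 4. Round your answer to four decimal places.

0.7383

Finishing within 4 shots ⇔ at least 3 successes in the first 4. With X ~ Binomial(4, 0.75), P(Y ≤ 4) = 1 − P(X ≤ 2).
  k=0: C(4,0)·0.75^0·0.25^4 = 0.003906
  k=1: C(4,1)·0.75^1·0.25^3 = 0.046875
  k=2: C(4,2)·0.75^2·0.25^2 = 0.210938
1 − 0.261719 = 0.738281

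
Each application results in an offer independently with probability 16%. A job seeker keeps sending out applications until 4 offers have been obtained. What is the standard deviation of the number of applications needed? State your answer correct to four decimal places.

11.4564

Y = total applications until the fourth success; negative binomial with r=4, p=0.16.
SD(Y) = √[r(1−p)/p²] = √(131.250000) = 11.456439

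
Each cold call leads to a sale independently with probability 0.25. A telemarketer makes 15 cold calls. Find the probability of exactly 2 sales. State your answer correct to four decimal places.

X ~ Binomial(n=15, p=0.25).
P(X=2) = C(15,2) · p^2 · (1−p)^13
= 105 · 0.0625 · 0.023757 = 0.155907

0.1559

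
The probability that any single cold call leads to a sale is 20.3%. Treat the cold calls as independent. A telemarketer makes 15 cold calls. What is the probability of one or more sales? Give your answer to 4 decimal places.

0.9667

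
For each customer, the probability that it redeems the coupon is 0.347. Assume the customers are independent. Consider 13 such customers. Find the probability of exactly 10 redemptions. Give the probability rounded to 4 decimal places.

0.0020

X ~ Binomial(n=13, p=0.347).
P(X=10) = C(13,10) · p^10 · (1−p)^3
= 286 · 2.531e-05 · 0.27845 = 0.002016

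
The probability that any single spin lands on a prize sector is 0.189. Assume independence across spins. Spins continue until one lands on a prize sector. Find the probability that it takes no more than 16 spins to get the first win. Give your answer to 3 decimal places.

0.965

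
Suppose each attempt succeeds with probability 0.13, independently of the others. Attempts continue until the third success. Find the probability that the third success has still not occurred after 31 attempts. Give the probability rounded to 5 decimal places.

0.21361

Needing more than 31 attempts ⇔ fewer than 3 successes in the first 31. With X ~ Binomial(31, 0.13), P(Y > 31) = P(X ≤ 2).
  k=0: C(31,0)·0.13^0·0.87^31 = 0.0133382
  k=1: C(31,1)·0.13^1·0.87^30 = 0.0617849
  k=2: C(31,2)·0.13^2·0.87^29 = 0.1384835
P(X ≤ 2) = 0.2136066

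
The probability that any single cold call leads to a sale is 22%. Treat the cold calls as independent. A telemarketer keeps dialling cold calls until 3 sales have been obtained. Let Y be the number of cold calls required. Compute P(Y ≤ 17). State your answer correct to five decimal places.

0.75673

Finishing within 17 cold calls ⇔ at least 3 successes in the first 17. With X ~ Binomial(17, 0.22), P(Y ≤ 17) = 1 − P(X ≤ 2).
  k=0: C(17,0)·0.22^0·0.78^17 = 0.0146423
  k=1: C(17,1)·0.22^1·0.78^16 = 0.0702078
  k=2: C(17,2)·0.22^2·0.78^15 = 0.1584176
1 − 0.2432676 = 0.7567324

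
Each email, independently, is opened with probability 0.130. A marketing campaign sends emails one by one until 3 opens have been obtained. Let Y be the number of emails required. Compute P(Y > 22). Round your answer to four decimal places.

0.4412

Needing more than 22 emails ⇔ fewer than 3 successes in the first 22. With X ~ Binomial(22, 0.13), P(Y > 22) = P(X ≤ 2).
  k=0: C(22,0)·0.13^0·0.87^22 = 0.046711
  k=1: C(22,1)·0.13^1·0.87^21 = 0.153557
  k=2: C(22,2)·0.13^2·0.87^20 = 0.240926
P(X ≤ 2) = 0.441195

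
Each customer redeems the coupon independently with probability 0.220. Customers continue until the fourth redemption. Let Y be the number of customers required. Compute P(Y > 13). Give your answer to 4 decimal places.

Needing more than 13 customers ⇔ fewer than 4 successes in the first 13. With X ~ Binomial(13, 0.22), P(Y > 13) = P(X ≤ 3).
  k=0: C(13,0)·0.22^0·0.78^13 = 0.039558
  k=1: C(13,1)·0.22^1·0.78^12 = 0.145045
  k=2: C(13,2)·0.22^2·0.78^11 = 0.245460
  k=3: C(13,3)·0.22^3·0.78^10 = 0.253852
P(X ≤ 3) = 0.683914

0.6839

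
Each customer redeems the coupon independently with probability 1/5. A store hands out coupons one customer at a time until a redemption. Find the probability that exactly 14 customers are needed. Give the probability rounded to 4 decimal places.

Geometric (trials to first success), p = 0.20.
P(Y = 14) = (1−p)^13 · p = 0.054976 · 0.20 = 0.010995

0.0110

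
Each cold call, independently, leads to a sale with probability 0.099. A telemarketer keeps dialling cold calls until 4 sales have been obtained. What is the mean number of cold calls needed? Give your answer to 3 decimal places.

40.404

Y = total cold calls until the fourth success; negative binomial with r=4, p=0.099.
E[Y] = r / p = 4 / 0.099 = 40.40404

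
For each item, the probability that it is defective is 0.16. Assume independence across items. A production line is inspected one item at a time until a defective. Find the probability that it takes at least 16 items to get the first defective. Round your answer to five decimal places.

0.07315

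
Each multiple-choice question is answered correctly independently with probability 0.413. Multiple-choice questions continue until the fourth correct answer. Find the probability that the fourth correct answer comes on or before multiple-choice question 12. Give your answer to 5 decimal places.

Finishing within 12 multiple-choice questions ⇔ at least 4 successes in the first 12. With X ~ Binomial(12, 0.413), P(Y ≤ 12) = 1 − P(X ≤ 3).
  k=0: C(12,0)·0.413^0·0.587^12 = 0.0016736
  k=1: C(12,1)·0.413^1·0.587^11 = 0.0141303
  k=2: C(12,2)·0.413^2·0.587^10 = 0.0546796
  k=3: C(12,3)·0.413^3·0.587^9 = 0.1282377
1 − 0.1987212 = 0.8012788

0.80128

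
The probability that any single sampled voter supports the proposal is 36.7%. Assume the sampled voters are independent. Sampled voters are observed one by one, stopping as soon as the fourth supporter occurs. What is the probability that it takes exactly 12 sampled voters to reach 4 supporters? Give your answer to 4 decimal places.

Y = trial on which the fourth success occurs; negative binomial, r=4, p=0.367.
P(Y=12) = C(11,3) · p^4 · (1−p)^8
= 165 · 0.018141 · 0.025777 = 0.077157

0.0772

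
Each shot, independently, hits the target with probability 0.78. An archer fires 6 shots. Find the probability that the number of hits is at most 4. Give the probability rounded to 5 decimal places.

X ~ Binomial(6, 0.78); P(X ≤ 4) = Σ C(6,k) p^k (1−p)^(6−k) over k:
  k=0: C(6,0)·0.78^0·0.22^6 = 0.0001134
  k=1: C(6,1)·0.78^1·0.22^5 = 0.0024119
  k=2: C(6,2)·0.78^2·0.22^4 = 0.0213782
  k=3: C(6,3)·0.78^3·0.22^3 = 0.1010606
  k=4: C(6,4)·0.78^4·0.22^2 = 0.2687293
Total = 0.3936934

0.39369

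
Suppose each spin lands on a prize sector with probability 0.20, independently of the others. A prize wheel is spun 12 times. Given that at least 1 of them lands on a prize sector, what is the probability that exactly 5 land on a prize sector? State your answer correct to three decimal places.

0.057

X ~ Binomial(12, 0.20). Want P(X=5 | X≥1) = P(X=5) / P(X≥1).
P(X=5) = C(12,5)·0.20^5·0.80^7 = 0.05315
P(X≥1) = 1 − 0.06872 = 0.93128
Ratio = 0.05315 / 0.93128 = 0.05707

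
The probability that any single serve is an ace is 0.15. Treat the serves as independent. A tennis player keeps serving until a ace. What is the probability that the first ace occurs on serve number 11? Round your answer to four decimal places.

0.0295

Geometric (trials to first success), p = 0.15.
P(Y = 11) = (1−p)^10 · p = 0.19687 · 0.15 = 0.029531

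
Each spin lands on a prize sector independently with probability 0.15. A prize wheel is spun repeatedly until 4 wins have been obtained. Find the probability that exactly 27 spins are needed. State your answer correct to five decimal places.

Y = trial on which the fourth success occurs; negative binomial, r=4, p=0.15.
P(Y=27) = C(26,3) · p^4 · (1−p)^23
= 2600 · 0.00050625 · 0.023803 = 0.0313310

0.03133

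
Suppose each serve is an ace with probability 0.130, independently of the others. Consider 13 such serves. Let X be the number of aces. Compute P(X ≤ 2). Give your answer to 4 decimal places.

X ~ Binomial(13, 0.13); P(X ≤ 2) = Σ C(13,k) p^k (1−p)^(13−k) over k:
  k=0: C(13,0)·0.13^0·0.87^13 = 0.163588
  k=1: C(13,1)·0.13^1·0.87^12 = 0.317774
  k=2: C(13,2)·0.13^2·0.87^11 = 0.284900
Total = 0.766262

0.7663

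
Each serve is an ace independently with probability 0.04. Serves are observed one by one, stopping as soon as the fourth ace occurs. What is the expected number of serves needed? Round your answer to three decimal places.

100.000

Y = total serves until the fourth success; negative binomial with r=4, p=0.04.
E[Y] = r / p = 4 / 0.04 = 100.00000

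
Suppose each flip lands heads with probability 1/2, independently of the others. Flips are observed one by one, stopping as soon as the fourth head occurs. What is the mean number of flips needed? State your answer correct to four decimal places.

Y = total flips until the fourth success; negative binomial with r=4, p=0.50.
E[Y] = r / p = 4 / 0.50 = 8.000000

8.0000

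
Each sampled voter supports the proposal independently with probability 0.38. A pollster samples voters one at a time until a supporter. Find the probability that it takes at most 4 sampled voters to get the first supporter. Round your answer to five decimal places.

Y = number of sampled voters to the first success; geometric, p = 0.38.
P(Y ≤ 4) = 1 − (1−p)^4 = 1 − 0.1477634 = 0.8522366

0.85224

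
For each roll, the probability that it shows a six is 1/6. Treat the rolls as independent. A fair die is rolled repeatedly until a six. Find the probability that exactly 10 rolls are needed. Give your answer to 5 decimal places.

0.03230

Geometric (trials to first success), p = 0.166667.
P(Y = 10) = (1−p)^9 · p = 0.19381 · 0.166667 = 0.0323011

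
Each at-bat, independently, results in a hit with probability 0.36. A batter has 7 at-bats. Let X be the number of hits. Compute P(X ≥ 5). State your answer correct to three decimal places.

0.063

X ~ Binomial(7, 0.36); P(X ≥ 5) = Σ C(7,k) p^k (1−p)^(7−k) over k:
  k=5: C(7,5)·0.36^5·0.64^2 = 0.05201
  k=6: C(7,6)·0.36^6·0.64^1 = 0.00975
  k=7: C(7,7)·0.36^7·0.64^0 = 0.00078
Total = 0.06255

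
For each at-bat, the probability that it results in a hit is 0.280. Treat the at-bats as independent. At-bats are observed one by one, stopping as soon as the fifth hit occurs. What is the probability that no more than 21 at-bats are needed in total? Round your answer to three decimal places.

Finishing within 21 at-bats ⇔ at least 5 successes in the first 21. With X ~ Binomial(21, 0.28), P(Y ≤ 21) = 1 − P(X ≤ 4).
  k=0: C(21,0)·0.28^0·0.72^21 = 0.00101
  k=1: C(21,1)·0.28^1·0.72^20 = 0.00824
  k=2: C(21,2)·0.28^2·0.72^19 = 0.03205
  k=3: C(21,3)·0.28^3·0.72^18 = 0.07894
  k=4: C(21,4)·0.28^4·0.72^17 = 0.13815
1 − 0.25839 = 0.74161

0.742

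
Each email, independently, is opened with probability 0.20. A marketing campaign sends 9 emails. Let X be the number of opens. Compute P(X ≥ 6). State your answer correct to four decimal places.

X ~ Binomial(9, 0.20); P(X ≥ 6) = Σ C(9,k) p^k (1−p)^(9−k) over k:
  k=6: C(9,6)·0.20^6·0.80^3 = 0.002753
  k=7: C(9,7)·0.20^7·0.80^2 = 0.000295
  k=8: C(9,8)·0.20^8·0.80^1 = 0.000018
  k=9: C(9,9)·0.20^9·0.80^0 = 0.000001
Total = 0.003066

0.0031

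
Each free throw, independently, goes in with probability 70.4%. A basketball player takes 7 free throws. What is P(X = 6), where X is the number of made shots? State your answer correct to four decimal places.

0.2522

X ~ Binomial(n=7, p=0.704).
P(X=6) = C(7,6) · p^6 · (1−p)^1
= 7 · 0.12174 · 0.296 = 0.252247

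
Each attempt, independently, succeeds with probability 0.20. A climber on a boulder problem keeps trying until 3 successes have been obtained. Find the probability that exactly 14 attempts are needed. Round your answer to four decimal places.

0.0536

Y = trial on which the third success occurs; negative binomial, r=3, p=0.20.
P(Y=14) = C(13,2) · p^3 · (1−p)^11
= 78 · 0.008 · 0.085899 = 0.053601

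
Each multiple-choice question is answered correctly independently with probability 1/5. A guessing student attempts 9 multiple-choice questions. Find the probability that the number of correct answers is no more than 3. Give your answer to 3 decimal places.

X ~ Binomial(9, 0.20); P(X ≤ 3) = Σ C(9,k) p^k (1−p)^(9−k) over k:
  k=0: C(9,0)·0.20^0·0.80^9 = 0.13422
  k=1: C(9,1)·0.20^1·0.80^8 = 0.30199
  k=2: C(9,2)·0.20^2·0.80^7 = 0.30199
  k=3: C(9,3)·0.20^3·0.80^6 = 0.17616
Total = 0.91436

0.914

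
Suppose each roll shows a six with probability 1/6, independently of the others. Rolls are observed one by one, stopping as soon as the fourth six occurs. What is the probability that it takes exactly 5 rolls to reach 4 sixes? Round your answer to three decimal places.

0.003

Y = trial on which the fourth success occurs; negative binomial, r=4, p=0.166667.
P(Y=5) = C(4,3) · p^4 · (1−p)^1
= 4 · 0.0007716 · 0.83333 = 0.00257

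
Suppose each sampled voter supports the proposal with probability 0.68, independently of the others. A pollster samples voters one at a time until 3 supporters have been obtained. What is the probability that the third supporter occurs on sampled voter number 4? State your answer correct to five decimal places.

0.30185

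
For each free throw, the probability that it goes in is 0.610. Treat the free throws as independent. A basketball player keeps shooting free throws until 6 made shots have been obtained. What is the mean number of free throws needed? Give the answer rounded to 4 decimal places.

Y = total free throws until the sixth success; negative binomial with r=6, p=0.61.
E[Y] = r / p = 6 / 0.61 = 9.836066

9.8361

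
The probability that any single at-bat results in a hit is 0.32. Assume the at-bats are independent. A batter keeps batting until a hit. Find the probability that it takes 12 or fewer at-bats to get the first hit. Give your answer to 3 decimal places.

Y = number of at-bats to the first success; geometric, p = 0.32.
P(Y ≤ 12) = 1 − (1−p)^12 = 1 − 0.00977 = 0.99023

0.990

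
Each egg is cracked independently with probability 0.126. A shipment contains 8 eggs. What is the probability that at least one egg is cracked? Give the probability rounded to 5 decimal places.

0.65952

P(at least one) = 1 − P(none) = 1 − (1 − 0.126)^8
= 1 − 0.3404799 = 0.6595201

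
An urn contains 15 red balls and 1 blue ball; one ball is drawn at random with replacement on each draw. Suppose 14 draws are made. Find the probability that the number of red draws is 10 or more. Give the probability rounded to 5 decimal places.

X ~ Binomial(14, 0.9375); P(X ≥ 10) = Σ C(14,k) p^k (1−p)^(14−k) over k:
  k=10: C(14,10)·0.9375^10·0.0625^4 = 0.0080106
  k=11: C(14,11)·0.9375^11·0.0625^3 = 0.0436944
  k=12: C(14,12)·0.9375^12·0.0625^2 = 0.1638539
  k=13: C(14,13)·0.9375^13·0.0625^1 = 0.3781244
  k=14: C(14,14)·0.9375^14·0.0625^0 = 0.4051332
Total = 0.9988165

0.99882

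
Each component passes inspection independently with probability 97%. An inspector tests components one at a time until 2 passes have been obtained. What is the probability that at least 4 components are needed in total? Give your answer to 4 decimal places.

Needing more than 3 components ⇔ fewer than 2 successes in the first 3. With X ~ Binomial(3, 0.97), P(Y > 3) = P(X ≤ 1).
  k=0: C(3,0)·0.97^0·0.03^3 = 0.000027
  k=1: C(3,1)·0.97^1·0.03^2 = 0.002619
P(X ≤ 1) = 0.002646

0.0026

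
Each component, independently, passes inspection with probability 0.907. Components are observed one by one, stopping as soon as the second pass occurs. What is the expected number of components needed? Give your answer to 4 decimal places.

Y = total components until the second success; negative binomial with r=2, p=0.907.
E[Y] = r / p = 2 / 0.907 = 2.205072

2.2051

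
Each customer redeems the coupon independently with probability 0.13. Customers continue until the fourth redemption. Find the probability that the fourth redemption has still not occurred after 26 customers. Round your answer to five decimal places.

Needing more than 26 customers ⇔ fewer than 4 successes in the first 26. With X ~ Binomial(26, 0.13), P(Y > 26) = P(X ≤ 3).
  k=0: C(26,0)·0.13^0·0.87^26 = 0.0267609
  k=1: C(26,1)·0.13^1·0.87^25 = 0.1039676
  k=2: C(26,2)·0.13^2·0.87^24 = 0.1941924
  k=3: C(26,3)·0.13^3·0.87^23 = 0.2321380
P(X ≤ 3) = 0.5570588

0.55706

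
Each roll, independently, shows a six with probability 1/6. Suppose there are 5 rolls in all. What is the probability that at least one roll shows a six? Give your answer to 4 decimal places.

P(at least one) = 1 − P(none) = 1 − (1 − 0.166667)^5
= 1 − 0.401878 = 0.598122

0.5981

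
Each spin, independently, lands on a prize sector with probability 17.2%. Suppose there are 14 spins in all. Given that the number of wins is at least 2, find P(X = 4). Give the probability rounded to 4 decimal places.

0.1838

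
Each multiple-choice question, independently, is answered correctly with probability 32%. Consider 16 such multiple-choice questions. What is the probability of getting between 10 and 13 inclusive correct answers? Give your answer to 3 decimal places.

0.012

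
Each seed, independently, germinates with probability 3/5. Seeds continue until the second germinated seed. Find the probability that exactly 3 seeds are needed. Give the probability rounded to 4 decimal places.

0.2880

Y = trial on which the second success occurs; negative binomial, r=2, p=0.60.
P(Y=3) = C(2,1) · p^2 · (1−p)^1
= 2 · 0.36 · 0.4 = 0.288000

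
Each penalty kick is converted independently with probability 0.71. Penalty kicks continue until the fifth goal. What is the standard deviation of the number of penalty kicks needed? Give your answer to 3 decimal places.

1.696

Y = total penalty kicks until the fifth success; negative binomial with r=5, p=0.71.
SD(Y) = √[r(1−p)/p²] = √(2.87641) = 1.69600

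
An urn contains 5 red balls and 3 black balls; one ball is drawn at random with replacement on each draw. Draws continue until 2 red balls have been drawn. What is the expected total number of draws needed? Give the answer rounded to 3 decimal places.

Y = total draws until the second success; negative binomial with r=2, p=0.625.
E[Y] = r / p = 2 / 0.625 = 3.20000

3.200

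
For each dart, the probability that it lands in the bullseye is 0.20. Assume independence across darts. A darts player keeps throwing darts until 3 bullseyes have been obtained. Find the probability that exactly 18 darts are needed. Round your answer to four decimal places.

0.0383

Y = trial on which the third success occurs; negative binomial, r=3, p=0.20.
P(Y=18) = C(17,2) · p^3 · (1−p)^15
= 136 · 0.008 · 0.035184 = 0.038281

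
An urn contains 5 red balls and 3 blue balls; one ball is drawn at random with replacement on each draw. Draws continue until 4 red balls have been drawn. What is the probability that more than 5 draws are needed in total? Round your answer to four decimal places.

Needing more than 5 draws ⇔ fewer than 4 successes in the first 5. With X ~ Binomial(5, 0.625), P(Y > 5) = P(X ≤ 3).
  k=0: C(5,0)·0.625^0·0.375^5 = 0.007416
  k=1: C(5,1)·0.625^1·0.375^4 = 0.061798
  k=2: C(5,2)·0.625^2·0.375^3 = 0.205994
  k=3: C(5,3)·0.625^3·0.375^2 = 0.343323
P(X ≤ 3) = 0.618530

0.6185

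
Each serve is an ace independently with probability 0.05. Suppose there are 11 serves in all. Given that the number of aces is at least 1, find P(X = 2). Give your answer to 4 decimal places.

X ~ Binomial(11, 0.05). Want P(X=2 | X≥1) = P(X=2) / P(X≥1).
P(X=2) = C(11,2)·0.05^2·0.95^9 = 0.086659
P(X≥1) = 1 − 0.568800 = 0.431200
Ratio = 0.086659 / 0.431200 = 0.200972

0.2010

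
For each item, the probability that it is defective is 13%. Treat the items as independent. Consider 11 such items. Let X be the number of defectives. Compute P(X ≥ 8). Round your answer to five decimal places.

0.00001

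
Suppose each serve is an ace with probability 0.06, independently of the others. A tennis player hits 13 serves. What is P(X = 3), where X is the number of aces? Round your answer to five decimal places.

X ~ Binomial(n=13, p=0.06).
P(X=3) = C(13,3) · p^3 · (1−p)^10
= 286 · 0.000216 · 0.53862 = 0.0332735

0.03327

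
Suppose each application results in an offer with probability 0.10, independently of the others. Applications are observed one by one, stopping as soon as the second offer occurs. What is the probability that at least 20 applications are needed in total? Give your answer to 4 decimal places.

0.4203

Needing more than 19 applications ⇔ fewer than 2 successes in the first 19. With X ~ Binomial(19, 0.10), P(Y > 19) = P(X ≤ 1).
  k=0: C(19,0)·0.10^0·0.90^19 = 0.135085
  k=1: C(19,1)·0.10^1·0.90^18 = 0.285180
P(X ≤ 1) = 0.420265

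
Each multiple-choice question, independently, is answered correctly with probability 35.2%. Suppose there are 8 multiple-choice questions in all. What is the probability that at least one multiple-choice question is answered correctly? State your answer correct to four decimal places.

P(at least one) = 1 − P(none) = 1 − (1 − 0.352)^8
= 1 − 0.031089 = 0.968911

0.9689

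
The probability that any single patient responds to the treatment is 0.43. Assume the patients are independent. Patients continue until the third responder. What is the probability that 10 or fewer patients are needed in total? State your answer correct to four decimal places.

0.8764

Finishing within 10 patients ⇔ at least 3 successes in the first 10. With X ~ Binomial(10, 0.43), P(Y ≤ 10) = 1 − P(X ≤ 2).
  k=0: C(10,0)·0.43^0·0.57^10 = 0.003620
  k=1: C(10,1)·0.43^1·0.57^9 = 0.027311
  k=2: C(10,2)·0.43^2·0.57^8 = 0.092715
1 − 0.123646 = 0.876354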